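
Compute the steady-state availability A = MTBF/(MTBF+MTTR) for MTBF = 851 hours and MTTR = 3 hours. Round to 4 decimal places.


MTBF = 851
MTTR = 3
MTBF + MTTR = 854
A = 851 / 854
A = 0.9965

0.9965


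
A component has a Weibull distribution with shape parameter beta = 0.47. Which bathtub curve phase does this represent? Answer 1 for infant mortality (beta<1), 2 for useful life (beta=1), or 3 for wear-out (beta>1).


beta = 0.47
Compare beta to 1:
beta < 1 => infant mortality (phase 1)
beta = 1 => useful life (phase 2)
beta > 1 => wear-out (phase 3)
Since beta = 0.47, this is infant mortality (decreasing failure rate)
Phase = 1

1


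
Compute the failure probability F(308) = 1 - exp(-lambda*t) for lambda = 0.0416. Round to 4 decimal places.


lambda = 0.0416, t = 308
lambda * t = 12.8128
exp(-12.8128) = 0.0
F(t) = 1 - 0.0
F(t) = 1.0

1.0


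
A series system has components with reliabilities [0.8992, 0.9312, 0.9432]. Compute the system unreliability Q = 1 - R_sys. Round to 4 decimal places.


Components: [0.8992, 0.9312, 0.9432]
After component 1: product = 0.8992
After component 2: product = 0.8373
After component 3: product = 0.7898
R_sys = 0.7898
Q = 1 - 0.7898 = 0.2102

0.2102


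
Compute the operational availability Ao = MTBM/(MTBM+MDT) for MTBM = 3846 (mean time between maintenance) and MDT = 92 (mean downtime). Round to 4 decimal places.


MTBM = 3846
MDT = 92
MTBM + MDT = 3938
Ao = 3846 / 3938
Ao = 0.9766

0.9766


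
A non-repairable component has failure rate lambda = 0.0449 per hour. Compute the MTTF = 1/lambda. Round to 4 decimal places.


lambda = 0.0449
MTTF = 1 / 0.0449
MTTF = 22.2717

22.2717


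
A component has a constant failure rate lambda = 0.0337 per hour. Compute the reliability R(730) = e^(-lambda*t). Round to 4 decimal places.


lambda = 0.0337
t = 730
lambda * t = 24.601
R(t) = e^(-24.601)
R(t) = 0.0

0.0


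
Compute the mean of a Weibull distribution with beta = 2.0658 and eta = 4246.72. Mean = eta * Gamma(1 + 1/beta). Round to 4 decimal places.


beta = 2.0658, eta = 4246.72
1/beta = 0.4841
1 + 1/beta = 1.4841
Gamma(1.4841) = 0.8858
Mean = 4246.72 * 0.8858
Mean = 3761.8191

3761.8191


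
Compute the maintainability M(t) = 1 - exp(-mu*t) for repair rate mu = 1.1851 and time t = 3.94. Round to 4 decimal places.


mu = 1.1851, t = 3.94
mu * t = 1.1851 * 3.94 = 4.6693
exp(-4.6693) = 0.0094
M(t) = 1 - 0.0094
M(t) = 0.9906

0.9906


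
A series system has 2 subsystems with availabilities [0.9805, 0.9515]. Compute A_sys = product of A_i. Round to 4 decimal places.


Subsystems: [0.9805, 0.9515]
After subsystem 1 (A=0.9805): product = 0.9805
After subsystem 2 (A=0.9515): product = 0.9329
A_sys = 0.9329

0.9329


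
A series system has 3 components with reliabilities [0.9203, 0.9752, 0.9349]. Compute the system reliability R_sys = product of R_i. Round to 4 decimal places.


Components: [0.9203, 0.9752, 0.9349]
After component 1 (R=0.9203): product = 0.9203
After component 2 (R=0.9752): product = 0.8975
After component 3 (R=0.9349): product = 0.8391
R_sys = 0.8391

0.8391


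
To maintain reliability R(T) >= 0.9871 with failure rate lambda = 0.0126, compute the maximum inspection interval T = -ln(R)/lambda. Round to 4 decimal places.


R_target = 0.9871
lambda = 0.0126
-ln(0.9871) = 0.013
T = 0.013 / 0.0126
T = 1.0305

1.0305


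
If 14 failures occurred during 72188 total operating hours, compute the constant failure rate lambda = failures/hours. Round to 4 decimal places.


failures = 14
total_hours = 72188
lambda = 14 / 72188
lambda = 0.0002

0.0002


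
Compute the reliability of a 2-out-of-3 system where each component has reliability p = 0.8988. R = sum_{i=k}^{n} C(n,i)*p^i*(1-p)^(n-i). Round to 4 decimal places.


k = 2, n = 3, p = 0.8988
i=2: C(3,2)=3 * 0.8988^2 * 0.1012^1 = 0.2453
i=3: C(3,3)=1 * 0.8988^3 * 0.1012^0 = 0.7261
R = sum of terms = 0.9713

0.9713


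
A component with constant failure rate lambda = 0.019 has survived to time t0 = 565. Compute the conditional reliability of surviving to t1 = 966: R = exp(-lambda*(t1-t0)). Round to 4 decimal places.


lambda = 0.019
t0 = 565, t1 = 966
t1 - t0 = 401
lambda * (t1-t0) = 0.019 * 401 = 7.619
R = exp(-7.619)
R = 0.0005

0.0005


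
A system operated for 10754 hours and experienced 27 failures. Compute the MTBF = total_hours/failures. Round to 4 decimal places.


total_hours = 10754
failures = 27
MTBF = 10754 / 27
MTBF = 398.2963

398.2963


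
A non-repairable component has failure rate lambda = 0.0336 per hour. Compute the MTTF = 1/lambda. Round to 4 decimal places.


lambda = 0.0336
MTTF = 1 / 0.0336
MTTF = 29.7619

29.7619


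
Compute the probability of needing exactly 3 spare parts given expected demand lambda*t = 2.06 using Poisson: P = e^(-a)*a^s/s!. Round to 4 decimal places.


a = 2.06, s = 3
e^(-a) = e^(-2.06) = 0.1275
a^s = 2.06^3 = 8.7418
s! = 6
P = 0.1275 * 8.7418 / 6
P = 0.1857

0.1857


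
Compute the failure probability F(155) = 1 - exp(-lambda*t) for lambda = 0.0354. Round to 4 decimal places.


lambda = 0.0354, t = 155
lambda * t = 5.487
exp(-5.487) = 0.0041
F(t) = 1 - 0.0041
F(t) = 0.9959

0.9959


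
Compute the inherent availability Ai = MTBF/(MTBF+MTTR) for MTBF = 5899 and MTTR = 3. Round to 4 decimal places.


MTBF = 5899
MTTR = 3
MTBF + MTTR = 5902
Ai = 5899 / 5902
Ai = 0.9995

0.9995


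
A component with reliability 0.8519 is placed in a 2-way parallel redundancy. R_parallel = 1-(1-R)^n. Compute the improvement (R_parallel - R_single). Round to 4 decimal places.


R_single = 0.8519, n = 2
1 - R_single = 0.1481
(1 - R_single)^n = 0.1481^2 = 0.0219
R_parallel = 1 - 0.0219 = 0.9781
Improvement = 0.9781 - 0.8519
Improvement = 0.1262

0.1262


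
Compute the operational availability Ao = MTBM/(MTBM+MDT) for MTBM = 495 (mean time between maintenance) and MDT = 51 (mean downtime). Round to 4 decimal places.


MTBM = 495
MDT = 51
MTBM + MDT = 546
Ao = 495 / 546
Ao = 0.9066

0.9066


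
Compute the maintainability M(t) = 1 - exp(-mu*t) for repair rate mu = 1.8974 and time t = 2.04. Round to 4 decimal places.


mu = 1.8974, t = 2.04
mu * t = 1.8974 * 2.04 = 3.8707
exp(-3.8707) = 0.0208
M(t) = 1 - 0.0208
M(t) = 0.9792

0.9792


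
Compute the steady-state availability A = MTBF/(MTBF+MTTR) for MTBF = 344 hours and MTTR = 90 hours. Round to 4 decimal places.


MTBF = 344
MTTR = 90
MTBF + MTTR = 434
A = 344 / 434
A = 0.7926

0.7926


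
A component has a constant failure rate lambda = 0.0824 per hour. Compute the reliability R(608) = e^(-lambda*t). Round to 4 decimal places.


lambda = 0.0824
t = 608
lambda * t = 50.0992
R(t) = e^(-50.0992)
R(t) = 0.0

0.0


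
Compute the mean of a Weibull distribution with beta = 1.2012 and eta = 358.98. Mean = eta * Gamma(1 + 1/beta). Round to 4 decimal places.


beta = 1.2012, eta = 358.98
1/beta = 0.8325
1 + 1/beta = 1.8325
Gamma(1.8325) = 0.9404
Mean = 358.98 * 0.9404
Mean = 337.5898

337.5898


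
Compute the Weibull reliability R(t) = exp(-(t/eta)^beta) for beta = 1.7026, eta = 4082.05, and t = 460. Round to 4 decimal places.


beta = 1.7026, eta = 4082.05, t = 460
t/eta = 460 / 4082.05 = 0.1127
(t/eta)^beta = 0.1127^1.7026 = 0.0243
R(t) = exp(-0.0243)
R(t) = 0.976

0.976


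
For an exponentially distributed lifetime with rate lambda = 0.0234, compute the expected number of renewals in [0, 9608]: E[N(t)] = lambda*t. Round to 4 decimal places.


lambda = 0.0234
t = 9608
E[N(t)] = lambda * t
E[N(t)] = 0.0234 * 9608
E[N(t)] = 224.8272

224.8272


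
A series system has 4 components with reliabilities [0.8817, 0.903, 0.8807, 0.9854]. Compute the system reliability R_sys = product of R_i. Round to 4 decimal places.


Components: [0.8817, 0.903, 0.8807, 0.9854]
After component 1 (R=0.8817): product = 0.8817
After component 2 (R=0.903): product = 0.7962
After component 3 (R=0.8807): product = 0.7012
After component 4 (R=0.9854): product = 0.691
R_sys = 0.691

0.691


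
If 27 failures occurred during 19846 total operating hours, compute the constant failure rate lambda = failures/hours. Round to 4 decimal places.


failures = 27
total_hours = 19846
lambda = 27 / 19846
lambda = 0.0014

0.0014


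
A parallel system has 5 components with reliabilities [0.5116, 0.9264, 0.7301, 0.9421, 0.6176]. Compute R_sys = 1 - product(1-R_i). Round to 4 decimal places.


Components: [0.5116, 0.9264, 0.7301, 0.9421, 0.6176]
(1 - 0.5116) = 0.4884, running product = 0.4884
(1 - 0.9264) = 0.0736, running product = 0.0359
(1 - 0.7301) = 0.2699, running product = 0.0097
(1 - 0.9421) = 0.0579, running product = 0.0006
(1 - 0.6176) = 0.3824, running product = 0.0002
Product of (1-R_i) = 0.0002
R_sys = 1 - 0.0002 = 0.9998

0.9998


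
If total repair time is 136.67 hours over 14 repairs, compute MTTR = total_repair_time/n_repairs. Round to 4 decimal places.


total_repair_time = 136.67
n_repairs = 14
MTTR = 136.67 / 14
MTTR = 9.7621

9.7621


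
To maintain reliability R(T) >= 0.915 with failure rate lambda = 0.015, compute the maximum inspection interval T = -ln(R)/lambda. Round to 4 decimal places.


R_target = 0.915
lambda = 0.015
-ln(0.915) = 0.0888
T = 0.0888 / 0.015
T = 5.9221

5.9221


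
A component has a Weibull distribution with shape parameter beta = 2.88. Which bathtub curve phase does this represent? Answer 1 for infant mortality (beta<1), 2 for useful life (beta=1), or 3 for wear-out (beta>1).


beta = 2.88
Compare beta to 1:
beta < 1 => infant mortality (phase 1)
beta = 1 => useful life (phase 2)
beta > 1 => wear-out (phase 3)
Since beta = 2.88, this is wear-out (increasing failure rate)
Phase = 3

3


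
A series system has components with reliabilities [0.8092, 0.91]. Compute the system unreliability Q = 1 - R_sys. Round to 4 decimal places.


Components: [0.8092, 0.91]
After component 1: product = 0.8092
After component 2: product = 0.7364
R_sys = 0.7364
Q = 1 - 0.7364 = 0.2636

0.2636


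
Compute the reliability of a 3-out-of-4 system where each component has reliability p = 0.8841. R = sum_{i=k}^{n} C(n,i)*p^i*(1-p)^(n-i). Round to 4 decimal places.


k = 3, n = 4, p = 0.8841
i=3: C(4,3)=4 * 0.8841^3 * 0.1159^1 = 0.3204
i=4: C(4,4)=1 * 0.8841^4 * 0.1159^0 = 0.6109
R = sum of terms = 0.9313

0.9313


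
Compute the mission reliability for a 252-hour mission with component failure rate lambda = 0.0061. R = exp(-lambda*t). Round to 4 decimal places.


lambda = 0.0061
mission_time = 252
lambda * t = 0.0061 * 252 = 1.5372
R = exp(-1.5372)
R = 0.215

0.215


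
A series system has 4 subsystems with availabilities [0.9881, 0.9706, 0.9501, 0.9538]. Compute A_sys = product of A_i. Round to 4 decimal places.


Subsystems: [0.9881, 0.9706, 0.9501, 0.9538]
After subsystem 1 (A=0.9881): product = 0.9881
After subsystem 2 (A=0.9706): product = 0.959
After subsystem 3 (A=0.9501): product = 0.9112
After subsystem 4 (A=0.9538): product = 0.8691
A_sys = 0.8691

0.8691


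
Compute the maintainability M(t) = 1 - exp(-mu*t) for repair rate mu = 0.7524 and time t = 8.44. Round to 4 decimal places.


mu = 0.7524, t = 8.44
mu * t = 0.7524 * 8.44 = 6.3503
exp(-6.3503) = 0.0017
M(t) = 1 - 0.0017
M(t) = 0.9983

0.9983


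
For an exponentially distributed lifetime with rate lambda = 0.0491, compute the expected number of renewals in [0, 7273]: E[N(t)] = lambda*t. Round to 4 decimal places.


lambda = 0.0491
t = 7273
E[N(t)] = lambda * t
E[N(t)] = 0.0491 * 7273
E[N(t)] = 357.1043

357.1043


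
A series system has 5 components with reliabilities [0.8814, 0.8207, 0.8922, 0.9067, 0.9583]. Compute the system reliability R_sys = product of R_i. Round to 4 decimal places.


Components: [0.8814, 0.8207, 0.8922, 0.9067, 0.9583]
After component 1 (R=0.8814): product = 0.8814
After component 2 (R=0.8207): product = 0.7234
After component 3 (R=0.8922): product = 0.6454
After component 4 (R=0.9067): product = 0.5852
After component 5 (R=0.9583): product = 0.5608
R_sys = 0.5608

0.5608


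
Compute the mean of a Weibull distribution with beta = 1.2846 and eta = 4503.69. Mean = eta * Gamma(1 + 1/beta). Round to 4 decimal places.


beta = 1.2846, eta = 4503.69
1/beta = 0.7785
1 + 1/beta = 1.7785
Gamma(1.7785) = 0.9258
Mean = 4503.69 * 0.9258
Mean = 4169.7008

4169.7008


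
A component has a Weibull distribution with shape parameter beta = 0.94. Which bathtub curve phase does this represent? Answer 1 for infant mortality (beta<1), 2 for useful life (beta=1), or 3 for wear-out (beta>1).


beta = 0.94
Compare beta to 1:
beta < 1 => infant mortality (phase 1)
beta = 1 => useful life (phase 2)
beta > 1 => wear-out (phase 3)
Since beta = 0.94, this is infant mortality (decreasing failure rate)
Phase = 1

1


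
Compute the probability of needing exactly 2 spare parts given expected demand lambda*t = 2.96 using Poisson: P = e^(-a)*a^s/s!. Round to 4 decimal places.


a = 2.96, s = 2
e^(-a) = e^(-2.96) = 0.0518
a^s = 2.96^2 = 8.7616
s! = 2
P = 0.0518 * 8.7616 / 2
P = 0.227

0.227


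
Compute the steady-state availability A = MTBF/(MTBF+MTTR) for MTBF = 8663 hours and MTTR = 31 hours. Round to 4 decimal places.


MTBF = 8663
MTTR = 31
MTBF + MTTR = 8694
A = 8663 / 8694
A = 0.9964

0.9964


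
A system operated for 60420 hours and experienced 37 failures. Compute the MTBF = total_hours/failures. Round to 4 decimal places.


total_hours = 60420
failures = 37
MTBF = 60420 / 37
MTBF = 1632.973

1632.973


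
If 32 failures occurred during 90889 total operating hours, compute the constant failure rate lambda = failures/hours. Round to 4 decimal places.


failures = 32
total_hours = 90889
lambda = 32 / 90889
lambda = 0.0004

0.0004


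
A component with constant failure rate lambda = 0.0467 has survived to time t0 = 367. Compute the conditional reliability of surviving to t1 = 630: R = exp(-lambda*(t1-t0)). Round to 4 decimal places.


lambda = 0.0467
t0 = 367, t1 = 630
t1 - t0 = 263
lambda * (t1-t0) = 0.0467 * 263 = 12.2821
R = exp(-12.2821)
R = 0.0

0.0


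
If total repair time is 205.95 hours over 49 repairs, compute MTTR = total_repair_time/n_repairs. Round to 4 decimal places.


total_repair_time = 205.95
n_repairs = 49
MTTR = 205.95 / 49
MTTR = 4.2031

4.2031


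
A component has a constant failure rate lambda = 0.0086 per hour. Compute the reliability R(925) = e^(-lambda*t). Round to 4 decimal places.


lambda = 0.0086
t = 925
lambda * t = 7.955
R(t) = e^(-7.955)
R(t) = 0.0004

0.0004


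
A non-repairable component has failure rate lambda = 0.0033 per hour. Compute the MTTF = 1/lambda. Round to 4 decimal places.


lambda = 0.0033
MTTF = 1 / 0.0033
MTTF = 303.0303

303.0303


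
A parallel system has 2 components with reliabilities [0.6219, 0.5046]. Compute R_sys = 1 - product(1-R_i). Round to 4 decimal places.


Components: [0.6219, 0.5046]
(1 - 0.6219) = 0.3781, running product = 0.3781
(1 - 0.5046) = 0.4954, running product = 0.1873
Product of (1-R_i) = 0.1873
R_sys = 1 - 0.1873 = 0.8127

0.8127


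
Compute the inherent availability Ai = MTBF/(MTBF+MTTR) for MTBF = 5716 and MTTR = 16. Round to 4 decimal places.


MTBF = 5716
MTTR = 16
MTBF + MTTR = 5732
Ai = 5716 / 5732
Ai = 0.9972

0.9972


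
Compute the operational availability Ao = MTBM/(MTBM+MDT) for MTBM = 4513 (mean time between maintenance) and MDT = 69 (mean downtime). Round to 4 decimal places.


MTBM = 4513
MDT = 69
MTBM + MDT = 4582
Ao = 4513 / 4582
Ao = 0.9849

0.9849


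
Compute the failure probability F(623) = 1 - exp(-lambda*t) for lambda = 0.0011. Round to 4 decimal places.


lambda = 0.0011, t = 623
lambda * t = 0.6853
exp(-0.6853) = 0.5039
F(t) = 1 - 0.5039
F(t) = 0.4961

0.4961


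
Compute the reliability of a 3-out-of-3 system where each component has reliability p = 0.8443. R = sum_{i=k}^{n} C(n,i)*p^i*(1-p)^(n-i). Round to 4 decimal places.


k = 3, n = 3, p = 0.8443
i=3: C(3,3)=1 * 0.8443^3 * 0.1557^0 = 0.6019
R = sum of terms = 0.6019

0.6019


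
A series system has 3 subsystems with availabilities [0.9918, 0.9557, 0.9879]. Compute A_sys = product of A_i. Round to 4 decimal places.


Subsystems: [0.9918, 0.9557, 0.9879]
After subsystem 1 (A=0.9918): product = 0.9918
After subsystem 2 (A=0.9557): product = 0.9479
After subsystem 3 (A=0.9879): product = 0.9364
A_sys = 0.9364

0.9364


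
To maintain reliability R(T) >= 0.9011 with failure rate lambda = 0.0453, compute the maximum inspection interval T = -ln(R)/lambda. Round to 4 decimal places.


R_target = 0.9011
lambda = 0.0453
-ln(0.9011) = 0.1041
T = 0.1041 / 0.0453
T = 2.2989

2.2989


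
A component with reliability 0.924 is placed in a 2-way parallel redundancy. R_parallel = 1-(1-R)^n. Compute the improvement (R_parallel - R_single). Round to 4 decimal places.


R_single = 0.924, n = 2
1 - R_single = 0.076
(1 - R_single)^n = 0.076^2 = 0.0058
R_parallel = 1 - 0.0058 = 0.9942
Improvement = 0.9942 - 0.924
Improvement = 0.0702

0.0702


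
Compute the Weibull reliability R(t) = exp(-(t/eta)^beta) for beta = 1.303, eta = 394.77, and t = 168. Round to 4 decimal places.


beta = 1.303, eta = 394.77, t = 168
t/eta = 168 / 394.77 = 0.4256
(t/eta)^beta = 0.4256^1.303 = 0.3285
R(t) = exp(-0.3285)
R(t) = 0.72

0.72


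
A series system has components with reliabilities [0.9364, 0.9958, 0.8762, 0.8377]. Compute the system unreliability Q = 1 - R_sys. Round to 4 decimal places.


Components: [0.9364, 0.9958, 0.8762, 0.8377]
After component 1: product = 0.9364
After component 2: product = 0.9325
After component 3: product = 0.817
After component 4: product = 0.6844
R_sys = 0.6844
Q = 1 - 0.6844 = 0.3156

0.3156


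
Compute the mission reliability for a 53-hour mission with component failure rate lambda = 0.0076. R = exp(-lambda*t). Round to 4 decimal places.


lambda = 0.0076
mission_time = 53
lambda * t = 0.0076 * 53 = 0.4028
R = exp(-0.4028)
R = 0.6684

0.6684


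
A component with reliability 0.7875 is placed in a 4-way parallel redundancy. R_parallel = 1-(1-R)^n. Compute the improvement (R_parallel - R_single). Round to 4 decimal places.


R_single = 0.7875, n = 4
1 - R_single = 0.2125
(1 - R_single)^n = 0.2125^4 = 0.002
R_parallel = 1 - 0.002 = 0.998
Improvement = 0.998 - 0.7875
Improvement = 0.2105

0.2105


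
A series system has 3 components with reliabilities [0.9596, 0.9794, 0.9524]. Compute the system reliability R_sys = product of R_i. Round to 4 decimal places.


Components: [0.9596, 0.9794, 0.9524]
After component 1 (R=0.9596): product = 0.9596
After component 2 (R=0.9794): product = 0.9398
After component 3 (R=0.9524): product = 0.8951
R_sys = 0.8951

0.8951


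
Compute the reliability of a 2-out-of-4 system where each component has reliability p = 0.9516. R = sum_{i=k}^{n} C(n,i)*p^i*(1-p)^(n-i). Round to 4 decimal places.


k = 2, n = 4, p = 0.9516
i=2: C(4,2)=6 * 0.9516^2 * 0.0484^2 = 0.0127
i=3: C(4,3)=4 * 0.9516^3 * 0.0484^1 = 0.1668
i=4: C(4,4)=1 * 0.9516^4 * 0.0484^0 = 0.82
R = sum of terms = 0.9996

0.9996


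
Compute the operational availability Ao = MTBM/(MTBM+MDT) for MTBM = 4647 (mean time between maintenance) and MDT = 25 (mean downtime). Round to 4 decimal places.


MTBM = 4647
MDT = 25
MTBM + MDT = 4672
Ao = 4647 / 4672
Ao = 0.9946

0.9946


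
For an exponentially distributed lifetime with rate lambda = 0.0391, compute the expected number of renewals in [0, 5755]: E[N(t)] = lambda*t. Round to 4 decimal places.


lambda = 0.0391
t = 5755
E[N(t)] = lambda * t
E[N(t)] = 0.0391 * 5755
E[N(t)] = 225.0205

225.0205


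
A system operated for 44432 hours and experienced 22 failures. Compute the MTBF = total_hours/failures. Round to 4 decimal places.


total_hours = 44432
failures = 22
MTBF = 44432 / 22
MTBF = 2019.6364

2019.6364


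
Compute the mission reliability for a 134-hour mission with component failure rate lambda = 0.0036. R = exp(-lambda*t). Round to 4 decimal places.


lambda = 0.0036
mission_time = 134
lambda * t = 0.0036 * 134 = 0.4824
R = exp(-0.4824)
R = 0.6173

0.6173


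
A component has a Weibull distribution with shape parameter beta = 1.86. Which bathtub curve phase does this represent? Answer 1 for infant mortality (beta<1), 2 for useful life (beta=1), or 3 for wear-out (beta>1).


beta = 1.86
Compare beta to 1:
beta < 1 => infant mortality (phase 1)
beta = 1 => useful life (phase 2)
beta > 1 => wear-out (phase 3)
Since beta = 1.86, this is wear-out (increasing failure rate)
Phase = 3

3


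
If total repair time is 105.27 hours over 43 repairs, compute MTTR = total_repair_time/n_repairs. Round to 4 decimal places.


total_repair_time = 105.27
n_repairs = 43
MTTR = 105.27 / 43
MTTR = 2.4481

2.4481


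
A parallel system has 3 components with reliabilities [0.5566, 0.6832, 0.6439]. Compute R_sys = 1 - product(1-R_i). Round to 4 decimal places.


Components: [0.5566, 0.6832, 0.6439]
(1 - 0.5566) = 0.4434, running product = 0.4434
(1 - 0.6832) = 0.3168, running product = 0.1405
(1 - 0.6439) = 0.3561, running product = 0.05
Product of (1-R_i) = 0.05
R_sys = 1 - 0.05 = 0.95

0.95


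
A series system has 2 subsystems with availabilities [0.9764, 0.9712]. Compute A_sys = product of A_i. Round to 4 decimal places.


Subsystems: [0.9764, 0.9712]
After subsystem 1 (A=0.9764): product = 0.9764
After subsystem 2 (A=0.9712): product = 0.9483
A_sys = 0.9483

0.9483


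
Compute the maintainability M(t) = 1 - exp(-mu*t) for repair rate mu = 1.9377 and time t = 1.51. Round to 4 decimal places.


mu = 1.9377, t = 1.51
mu * t = 1.9377 * 1.51 = 2.9259
exp(-2.9259) = 0.0536
M(t) = 1 - 0.0536
M(t) = 0.9464

0.9464


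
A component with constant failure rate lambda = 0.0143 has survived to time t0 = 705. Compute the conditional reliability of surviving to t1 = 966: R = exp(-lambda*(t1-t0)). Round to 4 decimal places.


lambda = 0.0143
t0 = 705, t1 = 966
t1 - t0 = 261
lambda * (t1-t0) = 0.0143 * 261 = 3.7323
R = exp(-3.7323)
R = 0.0239

0.0239


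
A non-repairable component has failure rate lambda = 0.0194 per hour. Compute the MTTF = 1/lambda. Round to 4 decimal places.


lambda = 0.0194
MTTF = 1 / 0.0194
MTTF = 51.5464

51.5464


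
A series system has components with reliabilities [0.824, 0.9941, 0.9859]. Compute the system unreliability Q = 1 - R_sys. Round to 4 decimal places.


Components: [0.824, 0.9941, 0.9859]
After component 1: product = 0.824
After component 2: product = 0.8191
After component 3: product = 0.8076
R_sys = 0.8076
Q = 1 - 0.8076 = 0.1924

0.1924


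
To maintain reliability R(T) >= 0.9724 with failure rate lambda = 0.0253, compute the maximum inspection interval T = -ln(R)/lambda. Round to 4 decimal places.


R_target = 0.9724
lambda = 0.0253
-ln(0.9724) = 0.028
T = 0.028 / 0.0253
T = 1.1062

1.1062


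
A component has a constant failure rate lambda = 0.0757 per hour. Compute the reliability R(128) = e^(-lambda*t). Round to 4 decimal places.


lambda = 0.0757
t = 128
lambda * t = 9.6896
R(t) = e^(-9.6896)
R(t) = 0.0001

0.0001


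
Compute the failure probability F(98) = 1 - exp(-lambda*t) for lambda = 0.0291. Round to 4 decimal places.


lambda = 0.0291, t = 98
lambda * t = 2.8518
exp(-2.8518) = 0.0577
F(t) = 1 - 0.0577
F(t) = 0.9423

0.9423


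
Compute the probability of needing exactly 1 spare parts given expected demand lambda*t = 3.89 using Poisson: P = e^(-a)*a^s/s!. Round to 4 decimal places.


a = 3.89, s = 1
e^(-a) = e^(-3.89) = 0.0204
a^s = 3.89^1 = 3.89
s! = 1
P = 0.0204 * 3.89 / 1
P = 0.0795

0.0795


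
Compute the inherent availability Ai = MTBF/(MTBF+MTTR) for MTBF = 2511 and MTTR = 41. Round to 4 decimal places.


MTBF = 2511
MTTR = 41
MTBF + MTTR = 2552
Ai = 2511 / 2552
Ai = 0.9839

0.9839


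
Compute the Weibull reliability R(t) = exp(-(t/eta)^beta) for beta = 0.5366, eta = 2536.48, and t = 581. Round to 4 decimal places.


beta = 0.5366, eta = 2536.48, t = 581
t/eta = 581 / 2536.48 = 0.2291
(t/eta)^beta = 0.2291^0.5366 = 0.4535
R(t) = exp(-0.4535)
R(t) = 0.6354

0.6354


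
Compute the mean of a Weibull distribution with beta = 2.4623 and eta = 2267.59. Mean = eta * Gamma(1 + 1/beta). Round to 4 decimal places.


beta = 2.4623, eta = 2267.59
1/beta = 0.4061
1 + 1/beta = 1.4061
Gamma(1.4061) = 0.8869
Mean = 2267.59 * 0.8869
Mean = 2011.2329

2011.2329


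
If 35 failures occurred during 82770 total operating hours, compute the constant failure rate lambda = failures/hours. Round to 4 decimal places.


failures = 35
total_hours = 82770
lambda = 35 / 82770
lambda = 0.0004

0.0004


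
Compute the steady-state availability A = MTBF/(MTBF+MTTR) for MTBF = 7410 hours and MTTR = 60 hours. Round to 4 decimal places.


MTBF = 7410
MTTR = 60
MTBF + MTTR = 7470
A = 7410 / 7470
A = 0.992

0.992


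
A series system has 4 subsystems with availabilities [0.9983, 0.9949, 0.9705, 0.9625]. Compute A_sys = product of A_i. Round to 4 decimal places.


Subsystems: [0.9983, 0.9949, 0.9705, 0.9625]
After subsystem 1 (A=0.9983): product = 0.9983
After subsystem 2 (A=0.9949): product = 0.9932
After subsystem 3 (A=0.9705): product = 0.9639
After subsystem 4 (A=0.9625): product = 0.9278
A_sys = 0.9278

0.9278


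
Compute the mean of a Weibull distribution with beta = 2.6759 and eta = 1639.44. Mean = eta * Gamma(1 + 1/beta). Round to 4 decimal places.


beta = 2.6759, eta = 1639.44
1/beta = 0.3737
1 + 1/beta = 1.3737
Gamma(1.3737) = 0.889
Mean = 1639.44 * 0.889
Mean = 1457.4864

1457.4864


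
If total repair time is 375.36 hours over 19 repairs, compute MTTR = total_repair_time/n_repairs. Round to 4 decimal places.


total_repair_time = 375.36
n_repairs = 19
MTTR = 375.36 / 19
MTTR = 19.7558

19.7558


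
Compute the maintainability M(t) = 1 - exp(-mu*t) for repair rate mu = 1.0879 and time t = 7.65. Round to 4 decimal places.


mu = 1.0879, t = 7.65
mu * t = 1.0879 * 7.65 = 8.3224
exp(-8.3224) = 0.0002
M(t) = 1 - 0.0002
M(t) = 0.9998

0.9998


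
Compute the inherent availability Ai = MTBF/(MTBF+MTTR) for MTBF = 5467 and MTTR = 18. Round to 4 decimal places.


MTBF = 5467
MTTR = 18
MTBF + MTTR = 5485
Ai = 5467 / 5485
Ai = 0.9967

0.9967


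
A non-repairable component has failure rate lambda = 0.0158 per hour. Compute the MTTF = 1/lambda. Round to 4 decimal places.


lambda = 0.0158
MTTF = 1 / 0.0158
MTTF = 63.2911

63.2911


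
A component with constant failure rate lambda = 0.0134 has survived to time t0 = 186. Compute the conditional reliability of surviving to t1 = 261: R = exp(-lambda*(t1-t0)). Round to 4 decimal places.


lambda = 0.0134
t0 = 186, t1 = 261
t1 - t0 = 75
lambda * (t1-t0) = 0.0134 * 75 = 1.005
R = exp(-1.005)
R = 0.366

0.366


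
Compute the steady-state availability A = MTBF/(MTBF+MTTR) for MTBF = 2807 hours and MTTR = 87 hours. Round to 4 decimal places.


MTBF = 2807
MTTR = 87
MTBF + MTTR = 2894
A = 2807 / 2894
A = 0.9699

0.9699


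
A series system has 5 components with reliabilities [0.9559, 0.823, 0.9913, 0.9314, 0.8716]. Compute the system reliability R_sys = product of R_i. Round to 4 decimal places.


Components: [0.9559, 0.823, 0.9913, 0.9314, 0.8716]
After component 1 (R=0.9559): product = 0.9559
After component 2 (R=0.823): product = 0.7867
After component 3 (R=0.9913): product = 0.7799
After component 4 (R=0.9314): product = 0.7264
After component 5 (R=0.8716): product = 0.6331
R_sys = 0.6331

0.6331


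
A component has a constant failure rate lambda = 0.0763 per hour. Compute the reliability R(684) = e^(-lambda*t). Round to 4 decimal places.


lambda = 0.0763
t = 684
lambda * t = 52.1892
R(t) = e^(-52.1892)
R(t) = 0.0

0.0


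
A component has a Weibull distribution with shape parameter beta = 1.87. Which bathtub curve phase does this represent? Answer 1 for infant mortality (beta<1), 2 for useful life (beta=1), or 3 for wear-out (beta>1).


beta = 1.87
Compare beta to 1:
beta < 1 => infant mortality (phase 1)
beta = 1 => useful life (phase 2)
beta > 1 => wear-out (phase 3)
Since beta = 1.87, this is wear-out (increasing failure rate)
Phase = 3

3


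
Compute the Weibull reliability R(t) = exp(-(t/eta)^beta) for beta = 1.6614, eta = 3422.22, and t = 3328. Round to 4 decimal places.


beta = 1.6614, eta = 3422.22, t = 3328
t/eta = 3328 / 3422.22 = 0.9725
(t/eta)^beta = 0.9725^1.6614 = 0.9547
R(t) = exp(-0.9547)
R(t) = 0.3849

0.3849


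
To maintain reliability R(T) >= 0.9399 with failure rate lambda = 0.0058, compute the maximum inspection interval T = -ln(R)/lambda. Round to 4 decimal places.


R_target = 0.9399
lambda = 0.0058
-ln(0.9399) = 0.062
T = 0.062 / 0.0058
T = 10.6865

10.6865


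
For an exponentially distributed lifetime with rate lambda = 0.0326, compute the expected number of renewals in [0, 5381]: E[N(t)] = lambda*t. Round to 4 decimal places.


lambda = 0.0326
t = 5381
E[N(t)] = lambda * t
E[N(t)] = 0.0326 * 5381
E[N(t)] = 175.4206

175.4206


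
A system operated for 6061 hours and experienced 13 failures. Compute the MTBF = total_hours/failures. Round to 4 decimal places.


total_hours = 6061
failures = 13
MTBF = 6061 / 13
MTBF = 466.2308

466.2308


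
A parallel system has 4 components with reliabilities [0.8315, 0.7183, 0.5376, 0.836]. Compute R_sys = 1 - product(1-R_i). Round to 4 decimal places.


Components: [0.8315, 0.7183, 0.5376, 0.836]
(1 - 0.8315) = 0.1685, running product = 0.1685
(1 - 0.7183) = 0.2817, running product = 0.0475
(1 - 0.5376) = 0.4624, running product = 0.0219
(1 - 0.836) = 0.164, running product = 0.0036
Product of (1-R_i) = 0.0036
R_sys = 1 - 0.0036 = 0.9964

0.9964


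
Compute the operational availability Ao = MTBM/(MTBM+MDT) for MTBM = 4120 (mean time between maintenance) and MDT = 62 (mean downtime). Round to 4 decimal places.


MTBM = 4120
MDT = 62
MTBM + MDT = 4182
Ao = 4120 / 4182
Ao = 0.9852

0.9852


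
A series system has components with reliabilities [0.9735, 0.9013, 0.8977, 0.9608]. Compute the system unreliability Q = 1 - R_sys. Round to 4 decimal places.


Components: [0.9735, 0.9013, 0.8977, 0.9608]
After component 1: product = 0.9735
After component 2: product = 0.8774
After component 3: product = 0.7877
After component 4: product = 0.7568
R_sys = 0.7568
Q = 1 - 0.7568 = 0.2432

0.2432


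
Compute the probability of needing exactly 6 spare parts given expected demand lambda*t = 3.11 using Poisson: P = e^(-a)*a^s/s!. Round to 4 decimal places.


a = 3.11, s = 6
e^(-a) = e^(-3.11) = 0.0446
a^s = 3.11^6 = 904.8203
s! = 720
P = 0.0446 * 904.8203 / 720
P = 0.056

0.056


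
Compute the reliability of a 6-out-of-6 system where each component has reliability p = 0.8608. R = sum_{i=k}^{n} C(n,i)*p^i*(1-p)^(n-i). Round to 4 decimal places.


k = 6, n = 6, p = 0.8608
i=6: C(6,6)=1 * 0.8608^6 * 0.1392^0 = 0.4068
R = sum of terms = 0.4068

0.4068


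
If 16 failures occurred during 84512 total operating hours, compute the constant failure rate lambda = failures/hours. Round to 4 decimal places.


failures = 16
total_hours = 84512
lambda = 16 / 84512
lambda = 0.0002

0.0002


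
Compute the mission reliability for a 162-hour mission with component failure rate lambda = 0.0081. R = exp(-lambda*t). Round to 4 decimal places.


lambda = 0.0081
mission_time = 162
lambda * t = 0.0081 * 162 = 1.3122
R = exp(-1.3122)
R = 0.2692

0.2692


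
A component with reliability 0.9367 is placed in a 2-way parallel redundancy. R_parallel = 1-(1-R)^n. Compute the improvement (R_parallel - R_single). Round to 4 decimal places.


R_single = 0.9367, n = 2
1 - R_single = 0.0633
(1 - R_single)^n = 0.0633^2 = 0.004
R_parallel = 1 - 0.004 = 0.996
Improvement = 0.996 - 0.9367
Improvement = 0.0593

0.0593


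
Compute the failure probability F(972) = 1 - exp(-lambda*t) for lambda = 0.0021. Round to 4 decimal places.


lambda = 0.0021, t = 972
lambda * t = 2.0412
exp(-2.0412) = 0.1299
F(t) = 1 - 0.1299
F(t) = 0.8701

0.8701


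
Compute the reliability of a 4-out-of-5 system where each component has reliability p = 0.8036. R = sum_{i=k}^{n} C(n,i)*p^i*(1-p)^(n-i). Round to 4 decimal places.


k = 4, n = 5, p = 0.8036
i=4: C(5,4)=5 * 0.8036^4 * 0.1964^1 = 0.4095
i=5: C(5,5)=1 * 0.8036^5 * 0.1964^0 = 0.3351
R = sum of terms = 0.7446

0.7446


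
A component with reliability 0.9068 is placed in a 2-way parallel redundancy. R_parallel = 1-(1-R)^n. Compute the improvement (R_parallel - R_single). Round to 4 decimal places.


R_single = 0.9068, n = 2
1 - R_single = 0.0932
(1 - R_single)^n = 0.0932^2 = 0.0087
R_parallel = 1 - 0.0087 = 0.9913
Improvement = 0.9913 - 0.9068
Improvement = 0.0845

0.0845


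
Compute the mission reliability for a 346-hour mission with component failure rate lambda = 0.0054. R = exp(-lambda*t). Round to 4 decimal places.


lambda = 0.0054
mission_time = 346
lambda * t = 0.0054 * 346 = 1.8684
R = exp(-1.8684)
R = 0.1544

0.1544


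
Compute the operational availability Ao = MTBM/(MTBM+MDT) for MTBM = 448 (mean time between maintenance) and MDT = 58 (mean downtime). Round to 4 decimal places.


MTBM = 448
MDT = 58
MTBM + MDT = 506
Ao = 448 / 506
Ao = 0.8854

0.8854


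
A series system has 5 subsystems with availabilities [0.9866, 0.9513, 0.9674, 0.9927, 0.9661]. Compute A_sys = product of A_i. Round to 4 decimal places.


Subsystems: [0.9866, 0.9513, 0.9674, 0.9927, 0.9661]
After subsystem 1 (A=0.9866): product = 0.9866
After subsystem 2 (A=0.9513): product = 0.9386
After subsystem 3 (A=0.9674): product = 0.908
After subsystem 4 (A=0.9927): product = 0.9013
After subsystem 5 (A=0.9661): product = 0.8708
A_sys = 0.8708

0.8708


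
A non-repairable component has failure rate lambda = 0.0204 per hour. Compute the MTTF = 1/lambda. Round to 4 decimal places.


lambda = 0.0204
MTTF = 1 / 0.0204
MTTF = 49.0196

49.0196


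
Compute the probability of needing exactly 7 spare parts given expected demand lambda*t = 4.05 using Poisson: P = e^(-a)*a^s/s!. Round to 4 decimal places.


a = 4.05, s = 7
e^(-a) = e^(-4.05) = 0.0174
a^s = 4.05^7 = 17872.4941
s! = 5040
P = 0.0174 * 17872.4941 / 5040
P = 0.0618

0.0618


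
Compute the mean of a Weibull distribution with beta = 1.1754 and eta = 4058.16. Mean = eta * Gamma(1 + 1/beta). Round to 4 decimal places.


beta = 1.1754, eta = 4058.16
1/beta = 0.8508
1 + 1/beta = 1.8508
Gamma(1.8508) = 0.9458
Mean = 4058.16 * 0.9458
Mean = 3838.3967

3838.3967


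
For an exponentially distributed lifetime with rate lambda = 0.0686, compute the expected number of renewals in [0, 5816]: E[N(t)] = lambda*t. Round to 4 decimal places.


lambda = 0.0686
t = 5816
E[N(t)] = lambda * t
E[N(t)] = 0.0686 * 5816
E[N(t)] = 398.9776

398.9776


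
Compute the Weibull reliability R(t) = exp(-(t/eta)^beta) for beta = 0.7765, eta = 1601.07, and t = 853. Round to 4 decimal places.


beta = 0.7765, eta = 1601.07, t = 853
t/eta = 853 / 1601.07 = 0.5328
(t/eta)^beta = 0.5328^0.7765 = 0.6133
R(t) = exp(-0.6133)
R(t) = 0.5416

0.5416


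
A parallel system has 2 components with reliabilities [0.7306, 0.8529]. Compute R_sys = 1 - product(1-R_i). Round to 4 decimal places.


Components: [0.7306, 0.8529]
(1 - 0.7306) = 0.2694, running product = 0.2694
(1 - 0.8529) = 0.1471, running product = 0.0396
Product of (1-R_i) = 0.0396
R_sys = 1 - 0.0396 = 0.9604

0.9604


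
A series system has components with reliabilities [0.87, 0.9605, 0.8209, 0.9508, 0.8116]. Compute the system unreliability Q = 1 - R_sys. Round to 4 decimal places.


Components: [0.87, 0.9605, 0.8209, 0.9508, 0.8116]
After component 1: product = 0.87
After component 2: product = 0.8356
After component 3: product = 0.686
After component 4: product = 0.6522
After component 5: product = 0.5293
R_sys = 0.5293
Q = 1 - 0.5293 = 0.4707

0.4707


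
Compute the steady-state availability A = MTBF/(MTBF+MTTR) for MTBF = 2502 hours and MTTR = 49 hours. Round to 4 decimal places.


MTBF = 2502
MTTR = 49
MTBF + MTTR = 2551
A = 2502 / 2551
A = 0.9808

0.9808


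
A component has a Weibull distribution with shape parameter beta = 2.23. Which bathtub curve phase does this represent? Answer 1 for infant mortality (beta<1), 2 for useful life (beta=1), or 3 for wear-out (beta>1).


beta = 2.23
Compare beta to 1:
beta < 1 => infant mortality (phase 1)
beta = 1 => useful life (phase 2)
beta > 1 => wear-out (phase 3)
Since beta = 2.23, this is wear-out (increasing failure rate)
Phase = 3

3


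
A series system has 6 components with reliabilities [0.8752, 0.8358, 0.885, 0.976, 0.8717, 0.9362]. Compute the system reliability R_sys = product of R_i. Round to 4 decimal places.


Components: [0.8752, 0.8358, 0.885, 0.976, 0.8717, 0.9362]
After component 1 (R=0.8752): product = 0.8752
After component 2 (R=0.8358): product = 0.7315
After component 3 (R=0.885): product = 0.6474
After component 4 (R=0.976): product = 0.6318
After component 5 (R=0.8717): product = 0.5508
After component 6 (R=0.9362): product = 0.5156
R_sys = 0.5156

0.5156


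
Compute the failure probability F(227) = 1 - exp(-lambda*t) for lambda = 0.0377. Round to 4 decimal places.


lambda = 0.0377, t = 227
lambda * t = 8.5579
exp(-8.5579) = 0.0002
F(t) = 1 - 0.0002
F(t) = 0.9998

0.9998


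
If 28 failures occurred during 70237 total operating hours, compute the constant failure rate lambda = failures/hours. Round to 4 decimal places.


failures = 28
total_hours = 70237
lambda = 28 / 70237
lambda = 0.0004

0.0004


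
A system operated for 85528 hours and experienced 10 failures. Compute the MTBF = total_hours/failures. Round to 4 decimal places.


total_hours = 85528
failures = 10
MTBF = 85528 / 10
MTBF = 8552.8

8552.8


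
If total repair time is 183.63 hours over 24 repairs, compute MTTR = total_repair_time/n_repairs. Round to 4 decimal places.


total_repair_time = 183.63
n_repairs = 24
MTTR = 183.63 / 24
MTTR = 7.6513

7.6513


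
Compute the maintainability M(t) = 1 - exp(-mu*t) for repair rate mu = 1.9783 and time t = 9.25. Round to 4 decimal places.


mu = 1.9783, t = 9.25
mu * t = 1.9783 * 9.25 = 18.2993
exp(-18.2993) = 0.0
M(t) = 1 - 0.0
M(t) = 1.0

1.0


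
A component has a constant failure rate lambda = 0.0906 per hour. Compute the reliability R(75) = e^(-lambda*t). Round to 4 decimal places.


lambda = 0.0906
t = 75
lambda * t = 6.795
R(t) = e^(-6.795)
R(t) = 0.0011

0.0011


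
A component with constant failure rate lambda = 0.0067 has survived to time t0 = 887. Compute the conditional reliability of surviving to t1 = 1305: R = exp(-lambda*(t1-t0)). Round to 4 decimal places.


lambda = 0.0067
t0 = 887, t1 = 1305
t1 - t0 = 418
lambda * (t1-t0) = 0.0067 * 418 = 2.8006
R = exp(-2.8006)
R = 0.0608

0.0608


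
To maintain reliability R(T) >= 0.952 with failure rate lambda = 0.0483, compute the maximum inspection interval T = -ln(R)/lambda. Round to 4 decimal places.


R_target = 0.952
lambda = 0.0483
-ln(0.952) = 0.0492
T = 0.0492 / 0.0483
T = 1.0184

1.0184


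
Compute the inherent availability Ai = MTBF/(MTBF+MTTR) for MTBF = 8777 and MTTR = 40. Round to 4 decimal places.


MTBF = 8777
MTTR = 40
MTBF + MTTR = 8817
Ai = 8777 / 8817
Ai = 0.9955

0.9955


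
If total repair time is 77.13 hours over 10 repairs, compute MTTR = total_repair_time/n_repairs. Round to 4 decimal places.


total_repair_time = 77.13
n_repairs = 10
MTTR = 77.13 / 10
MTTR = 7.713

7.713


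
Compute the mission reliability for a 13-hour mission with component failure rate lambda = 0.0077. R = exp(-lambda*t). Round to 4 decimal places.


lambda = 0.0077
mission_time = 13
lambda * t = 0.0077 * 13 = 0.1001
R = exp(-0.1001)
R = 0.9047

0.9047


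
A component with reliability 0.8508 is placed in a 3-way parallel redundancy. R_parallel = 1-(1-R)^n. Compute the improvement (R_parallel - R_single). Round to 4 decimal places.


R_single = 0.8508, n = 3
1 - R_single = 0.1492
(1 - R_single)^n = 0.1492^3 = 0.0033
R_parallel = 1 - 0.0033 = 0.9967
Improvement = 0.9967 - 0.8508
Improvement = 0.1459

0.1459
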